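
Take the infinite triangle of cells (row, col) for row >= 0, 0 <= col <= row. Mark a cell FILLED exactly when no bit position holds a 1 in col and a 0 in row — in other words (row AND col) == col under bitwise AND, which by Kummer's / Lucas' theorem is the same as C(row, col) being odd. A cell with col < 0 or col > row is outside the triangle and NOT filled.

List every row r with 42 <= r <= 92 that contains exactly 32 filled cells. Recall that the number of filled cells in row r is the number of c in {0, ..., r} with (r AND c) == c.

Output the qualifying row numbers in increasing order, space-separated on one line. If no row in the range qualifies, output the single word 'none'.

Row r has 2^popcount(r) filled cells, so we need popcount(r) = log2(32) = 5.
Scan r = 42..92 and keep those with exactly 5 one-bits:
r=42=101010 popcount=3 -> skip
r=43=101011 popcount=4 -> skip
r=44=101100 popcount=3 -> skip
r=45=101101 popcount=4 -> skip
r=46=101110 popcount=4 -> skip
r=47=101111 popcount=5 -> KEEP
r=48=110000 popcount=2 -> skip
r=49=110001 popcount=3 -> skip
r=50=110010 popcount=3 -> skip
r=51=110011 popcount=4 -> skip
r=52=110100 popcount=3 -> skip
r=53=110101 popcount=4 -> skip
r=54=110110 popcount=4 -> skip
r=55=110111 popcount=5 -> KEEP
r=56=111000 popcount=3 -> skip
r=57=111001 popcount=4 -> skip
r=58=111010 popcount=4 -> skip
r=59=111011 popcount=5 -> KEEP
r=60=111100 popcount=4 -> skip
r=61=111101 popcount=5 -> KEEP
r=62=111110 popcount=5 -> KEEP
r=63=111111 popcount=6 -> skip
r=64=1000000 popcount=1 -> skip
r=65=1000001 popcount=2 -> skip
r=66=1000010 popcount=2 -> skip
r=67=1000011 popcount=3 -> skip
r=68=1000100 popcount=2 -> skip
r=69=1000101 popcount=3 -> skip
r=70=1000110 popcount=3 -> skip
r=71=1000111 popcount=4 -> skip
r=72=1001000 popcount=2 -> skip
r=73=1001001 popcount=3 -> skip
r=74=1001010 popcount=3 -> skip
r=75=1001011 popcount=4 -> skip
r=76=1001100 popcount=3 -> skip
r=77=1001101 popcount=4 -> skip
r=78=1001110 popcount=4 -> skip
r=79=1001111 popcount=5 -> KEEP
r=80=1010000 popcount=2 -> skip
r=81=1010001 popcount=3 -> skip
r=82=1010010 popcount=3 -> skip
r=83=1010011 popcount=4 -> skip
r=84=1010100 popcount=3 -> skip
r=85=1010101 popcount=4 -> skip
r=86=1010110 popcount=4 -> skip
r=87=1010111 popcount=5 -> KEEP
r=88=1011000 popcount=3 -> skip
r=89=1011001 popcount=4 -> skip
r=90=1011010 popcount=4 -> skip
r=91=1011011 popcount=5 -> KEEP
r=92=1011100 popcount=4 -> skip
Kept rows: 47 55 59 61 62 79 87 91

Answer: 47 55 59 61 62 79 87 91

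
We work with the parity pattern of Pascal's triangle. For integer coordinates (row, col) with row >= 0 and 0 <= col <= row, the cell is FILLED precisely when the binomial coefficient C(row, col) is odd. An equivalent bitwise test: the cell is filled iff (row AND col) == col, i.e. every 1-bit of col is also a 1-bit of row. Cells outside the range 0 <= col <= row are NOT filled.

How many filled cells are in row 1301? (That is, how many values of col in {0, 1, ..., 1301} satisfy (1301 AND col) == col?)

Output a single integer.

Answer: 32

Derivation:
1301 in binary = 10100010101
popcount(1301) = number of 1-bits in 10100010101 = 5
A col c satisfies (1301 AND c) == c iff every set bit of c is also set in 1301; each of the 5 set bits of 1301 can independently be on or off in c.
count = 2^5 = 32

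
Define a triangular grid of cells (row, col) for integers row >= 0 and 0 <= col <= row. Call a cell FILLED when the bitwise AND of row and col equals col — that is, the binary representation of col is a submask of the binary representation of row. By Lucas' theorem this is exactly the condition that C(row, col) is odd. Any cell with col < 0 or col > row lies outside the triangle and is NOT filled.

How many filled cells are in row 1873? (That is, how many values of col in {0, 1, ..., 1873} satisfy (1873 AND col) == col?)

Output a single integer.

Answer: 64

Derivation:
1873 in binary = 11101010001
popcount(1873) = number of 1-bits in 11101010001 = 6
A col c satisfies (1873 AND c) == c iff every set bit of c is also set in 1873; each of the 6 set bits of 1873 can independently be on or off in c.
count = 2^6 = 64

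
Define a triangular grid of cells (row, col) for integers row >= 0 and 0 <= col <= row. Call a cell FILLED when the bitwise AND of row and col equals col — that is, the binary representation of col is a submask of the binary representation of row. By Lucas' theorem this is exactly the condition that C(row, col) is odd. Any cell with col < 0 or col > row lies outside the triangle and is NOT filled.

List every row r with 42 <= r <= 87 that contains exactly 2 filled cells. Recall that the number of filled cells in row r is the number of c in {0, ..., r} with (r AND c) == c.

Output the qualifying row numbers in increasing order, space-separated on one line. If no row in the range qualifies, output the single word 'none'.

Answer: 64

Derivation:
Row r has 2^popcount(r) filled cells, so we need popcount(r) = log2(2) = 1.
Scan r = 42..87 and keep those with exactly 1 one-bits:
r=42=101010 popcount=3 -> skip
r=43=101011 popcount=4 -> skip
r=44=101100 popcount=3 -> skip
r=45=101101 popcount=4 -> skip
r=46=101110 popcount=4 -> skip
r=47=101111 popcount=5 -> skip
r=48=110000 popcount=2 -> skip
r=49=110001 popcount=3 -> skip
r=50=110010 popcount=3 -> skip
r=51=110011 popcount=4 -> skip
r=52=110100 popcount=3 -> skip
r=53=110101 popcount=4 -> skip
r=54=110110 popcount=4 -> skip
r=55=110111 popcount=5 -> skip
r=56=111000 popcount=3 -> skip
r=57=111001 popcount=4 -> skip
r=58=111010 popcount=4 -> skip
r=59=111011 popcount=5 -> skip
r=60=111100 popcount=4 -> skip
r=61=111101 popcount=5 -> skip
r=62=111110 popcount=5 -> skip
r=63=111111 popcount=6 -> skip
r=64=1000000 popcount=1 -> KEEP
r=65=1000001 popcount=2 -> skip
r=66=1000010 popcount=2 -> skip
r=67=1000011 popcount=3 -> skip
r=68=1000100 popcount=2 -> skip
r=69=1000101 popcount=3 -> skip
r=70=1000110 popcount=3 -> skip
r=71=1000111 popcount=4 -> skip
r=72=1001000 popcount=2 -> skip
r=73=1001001 popcount=3 -> skip
r=74=1001010 popcount=3 -> skip
r=75=1001011 popcount=4 -> skip
r=76=1001100 popcount=3 -> skip
r=77=1001101 popcount=4 -> skip
r=78=1001110 popcount=4 -> skip
r=79=1001111 popcount=5 -> skip
r=80=1010000 popcount=2 -> skip
r=81=1010001 popcount=3 -> skip
r=82=1010010 popcount=3 -> skip
r=83=1010011 popcount=4 -> skip
r=84=1010100 popcount=3 -> skip
r=85=1010101 popcount=4 -> skip
r=86=1010110 popcount=4 -> skip
r=87=1010111 popcount=5 -> skip
Kept rows: 64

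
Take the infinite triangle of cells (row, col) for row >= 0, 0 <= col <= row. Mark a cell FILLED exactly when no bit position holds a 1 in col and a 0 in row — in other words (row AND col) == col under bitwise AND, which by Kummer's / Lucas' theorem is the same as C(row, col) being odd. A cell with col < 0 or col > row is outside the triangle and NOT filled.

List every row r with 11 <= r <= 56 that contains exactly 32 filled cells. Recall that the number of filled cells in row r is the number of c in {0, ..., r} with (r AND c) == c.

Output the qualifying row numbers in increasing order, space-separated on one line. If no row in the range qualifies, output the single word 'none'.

Answer: 31 47 55

Derivation:
Row r has 2^popcount(r) filled cells, so we need popcount(r) = log2(32) = 5.
Scan r = 11..56 and keep those with exactly 5 one-bits:
r=11=1011 popcount=3 -> skip
r=12=1100 popcount=2 -> skip
r=13=1101 popcount=3 -> skip
r=14=1110 popcount=3 -> skip
r=15=1111 popcount=4 -> skip
r=16=10000 popcount=1 -> skip
r=17=10001 popcount=2 -> skip
r=18=10010 popcount=2 -> skip
r=19=10011 popcount=3 -> skip
r=20=10100 popcount=2 -> skip
r=21=10101 popcount=3 -> skip
r=22=10110 popcount=3 -> skip
r=23=10111 popcount=4 -> skip
r=24=11000 popcount=2 -> skip
r=25=11001 popcount=3 -> skip
r=26=11010 popcount=3 -> skip
r=27=11011 popcount=4 -> skip
r=28=11100 popcount=3 -> skip
r=29=11101 popcount=4 -> skip
r=30=11110 popcount=4 -> skip
r=31=11111 popcount=5 -> KEEP
r=32=100000 popcount=1 -> skip
r=33=100001 popcount=2 -> skip
r=34=100010 popcount=2 -> skip
r=35=100011 popcount=3 -> skip
r=36=100100 popcount=2 -> skip
r=37=100101 popcount=3 -> skip
r=38=100110 popcount=3 -> skip
r=39=100111 popcount=4 -> skip
r=40=101000 popcount=2 -> skip
r=41=101001 popcount=3 -> skip
r=42=101010 popcount=3 -> skip
r=43=101011 popcount=4 -> skip
r=44=101100 popcount=3 -> skip
r=45=101101 popcount=4 -> skip
r=46=101110 popcount=4 -> skip
r=47=101111 popcount=5 -> KEEP
r=48=110000 popcount=2 -> skip
r=49=110001 popcount=3 -> skip
r=50=110010 popcount=3 -> skip
r=51=110011 popcount=4 -> skip
r=52=110100 popcount=3 -> skip
r=53=110101 popcount=4 -> skip
r=54=110110 popcount=4 -> skip
r=55=110111 popcount=5 -> KEEP
r=56=111000 popcount=3 -> skip
Kept rows: 31 47 55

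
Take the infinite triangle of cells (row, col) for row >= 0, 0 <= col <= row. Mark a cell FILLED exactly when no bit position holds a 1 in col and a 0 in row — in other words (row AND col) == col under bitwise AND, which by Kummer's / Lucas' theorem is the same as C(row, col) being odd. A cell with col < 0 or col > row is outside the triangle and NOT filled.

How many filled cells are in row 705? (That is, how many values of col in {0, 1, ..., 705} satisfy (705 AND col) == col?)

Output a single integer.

705 in binary = 1011000001
popcount(705) = number of 1-bits in 1011000001 = 4
A col c satisfies (705 AND c) == c iff every set bit of c is also set in 705; each of the 4 set bits of 705 can independently be on or off in c.
count = 2^4 = 16

Answer: 16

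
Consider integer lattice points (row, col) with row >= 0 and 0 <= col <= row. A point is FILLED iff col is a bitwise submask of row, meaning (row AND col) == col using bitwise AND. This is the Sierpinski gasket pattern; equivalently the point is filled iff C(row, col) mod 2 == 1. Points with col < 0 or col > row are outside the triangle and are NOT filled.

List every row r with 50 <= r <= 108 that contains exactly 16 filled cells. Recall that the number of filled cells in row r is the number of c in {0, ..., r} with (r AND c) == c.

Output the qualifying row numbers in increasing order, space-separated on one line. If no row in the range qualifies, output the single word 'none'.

Row r has 2^popcount(r) filled cells, so we need popcount(r) = log2(16) = 4.
Scan r = 50..108 and keep those with exactly 4 one-bits:
r=50=110010 popcount=3 -> skip
r=51=110011 popcount=4 -> KEEP
r=52=110100 popcount=3 -> skip
r=53=110101 popcount=4 -> KEEP
r=54=110110 popcount=4 -> KEEP
r=55=110111 popcount=5 -> skip
r=56=111000 popcount=3 -> skip
r=57=111001 popcount=4 -> KEEP
r=58=111010 popcount=4 -> KEEP
r=59=111011 popcount=5 -> skip
r=60=111100 popcount=4 -> KEEP
r=61=111101 popcount=5 -> skip
r=62=111110 popcount=5 -> skip
r=63=111111 popcount=6 -> skip
r=64=1000000 popcount=1 -> skip
r=65=1000001 popcount=2 -> skip
r=66=1000010 popcount=2 -> skip
r=67=1000011 popcount=3 -> skip
r=68=1000100 popcount=2 -> skip
r=69=1000101 popcount=3 -> skip
r=70=1000110 popcount=3 -> skip
r=71=1000111 popcount=4 -> KEEP
r=72=1001000 popcount=2 -> skip
r=73=1001001 popcount=3 -> skip
r=74=1001010 popcount=3 -> skip
r=75=1001011 popcount=4 -> KEEP
r=76=1001100 popcount=3 -> skip
r=77=1001101 popcount=4 -> KEEP
r=78=1001110 popcount=4 -> KEEP
r=79=1001111 popcount=5 -> skip
r=80=1010000 popcount=2 -> skip
r=81=1010001 popcount=3 -> skip
r=82=1010010 popcount=3 -> skip
r=83=1010011 popcount=4 -> KEEP
r=84=1010100 popcount=3 -> skip
r=85=1010101 popcount=4 -> KEEP
r=86=1010110 popcount=4 -> KEEP
r=87=1010111 popcount=5 -> skip
r=88=1011000 popcount=3 -> skip
r=89=1011001 popcount=4 -> KEEP
r=90=1011010 popcount=4 -> KEEP
r=91=1011011 popcount=5 -> skip
r=92=1011100 popcount=4 -> KEEP
r=93=1011101 popcount=5 -> skip
r=94=1011110 popcount=5 -> skip
r=95=1011111 popcount=6 -> skip
r=96=1100000 popcount=2 -> skip
r=97=1100001 popcount=3 -> skip
r=98=1100010 popcount=3 -> skip
r=99=1100011 popcount=4 -> KEEP
r=100=1100100 popcount=3 -> skip
r=101=1100101 popcount=4 -> KEEP
r=102=1100110 popcount=4 -> KEEP
r=103=1100111 popcount=5 -> skip
r=104=1101000 popcount=3 -> skip
r=105=1101001 popcount=4 -> KEEP
r=106=1101010 popcount=4 -> KEEP
r=107=1101011 popcount=5 -> skip
r=108=1101100 popcount=4 -> KEEP
Kept rows: 51 53 54 57 58 60 71 75 77 78 83 85 86 89 90 92 99 101 102 105 106 108

Answer: 51 53 54 57 58 60 71 75 77 78 83 85 86 89 90 92 99 101 102 105 106 108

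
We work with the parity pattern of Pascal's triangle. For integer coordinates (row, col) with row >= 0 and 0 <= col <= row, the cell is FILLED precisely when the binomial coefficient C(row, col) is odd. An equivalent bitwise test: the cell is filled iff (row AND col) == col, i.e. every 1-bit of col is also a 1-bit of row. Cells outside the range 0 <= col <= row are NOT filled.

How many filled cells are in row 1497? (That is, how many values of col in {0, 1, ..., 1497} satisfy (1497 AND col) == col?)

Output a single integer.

1497 in binary = 10111011001
popcount(1497) = number of 1-bits in 10111011001 = 7
A col c satisfies (1497 AND c) == c iff every set bit of c is also set in 1497; each of the 7 set bits of 1497 can independently be on or off in c.
count = 2^7 = 128

Answer: 128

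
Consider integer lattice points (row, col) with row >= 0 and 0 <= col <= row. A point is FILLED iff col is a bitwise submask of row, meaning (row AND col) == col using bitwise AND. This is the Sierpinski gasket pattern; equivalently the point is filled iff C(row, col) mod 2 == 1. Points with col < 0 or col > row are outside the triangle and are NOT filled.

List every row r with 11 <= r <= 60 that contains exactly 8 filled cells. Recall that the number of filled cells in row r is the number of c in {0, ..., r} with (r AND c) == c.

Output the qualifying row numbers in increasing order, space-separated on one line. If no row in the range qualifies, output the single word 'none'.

Row r has 2^popcount(r) filled cells, so we need popcount(r) = log2(8) = 3.
Scan r = 11..60 and keep those with exactly 3 one-bits:
r=11=1011 popcount=3 -> KEEP
r=12=1100 popcount=2 -> skip
r=13=1101 popcount=3 -> KEEP
r=14=1110 popcount=3 -> KEEP
r=15=1111 popcount=4 -> skip
r=16=10000 popcount=1 -> skip
r=17=10001 popcount=2 -> skip
r=18=10010 popcount=2 -> skip
r=19=10011 popcount=3 -> KEEP
r=20=10100 popcount=2 -> skip
r=21=10101 popcount=3 -> KEEP
r=22=10110 popcount=3 -> KEEP
r=23=10111 popcount=4 -> skip
r=24=11000 popcount=2 -> skip
r=25=11001 popcount=3 -> KEEP
r=26=11010 popcount=3 -> KEEP
r=27=11011 popcount=4 -> skip
r=28=11100 popcount=3 -> KEEP
r=29=11101 popcount=4 -> skip
r=30=11110 popcount=4 -> skip
r=31=11111 popcount=5 -> skip
r=32=100000 popcount=1 -> skip
r=33=100001 popcount=2 -> skip
r=34=100010 popcount=2 -> skip
r=35=100011 popcount=3 -> KEEP
r=36=100100 popcount=2 -> skip
r=37=100101 popcount=3 -> KEEP
r=38=100110 popcount=3 -> KEEP
r=39=100111 popcount=4 -> skip
r=40=101000 popcount=2 -> skip
r=41=101001 popcount=3 -> KEEP
r=42=101010 popcount=3 -> KEEP
r=43=101011 popcount=4 -> skip
r=44=101100 popcount=3 -> KEEP
r=45=101101 popcount=4 -> skip
r=46=101110 popcount=4 -> skip
r=47=101111 popcount=5 -> skip
r=48=110000 popcount=2 -> skip
r=49=110001 popcount=3 -> KEEP
r=50=110010 popcount=3 -> KEEP
r=51=110011 popcount=4 -> skip
r=52=110100 popcount=3 -> KEEP
r=53=110101 popcount=4 -> skip
r=54=110110 popcount=4 -> skip
r=55=110111 popcount=5 -> skip
r=56=111000 popcount=3 -> KEEP
r=57=111001 popcount=4 -> skip
r=58=111010 popcount=4 -> skip
r=59=111011 popcount=5 -> skip
r=60=111100 popcount=4 -> skip
Kept rows: 11 13 14 19 21 22 25 26 28 35 37 38 41 42 44 49 50 52 56

Answer: 11 13 14 19 21 22 25 26 28 35 37 38 41 42 44 49 50 52 56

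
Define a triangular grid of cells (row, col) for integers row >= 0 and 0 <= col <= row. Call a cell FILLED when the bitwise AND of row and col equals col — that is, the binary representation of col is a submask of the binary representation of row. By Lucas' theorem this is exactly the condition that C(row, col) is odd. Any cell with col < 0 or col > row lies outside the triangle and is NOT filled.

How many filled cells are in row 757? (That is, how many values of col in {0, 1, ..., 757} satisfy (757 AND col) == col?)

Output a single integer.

Answer: 128

Derivation:
757 in binary = 1011110101
popcount(757) = number of 1-bits in 1011110101 = 7
A col c satisfies (757 AND c) == c iff every set bit of c is also set in 757; each of the 7 set bits of 757 can independently be on or off in c.
count = 2^7 = 128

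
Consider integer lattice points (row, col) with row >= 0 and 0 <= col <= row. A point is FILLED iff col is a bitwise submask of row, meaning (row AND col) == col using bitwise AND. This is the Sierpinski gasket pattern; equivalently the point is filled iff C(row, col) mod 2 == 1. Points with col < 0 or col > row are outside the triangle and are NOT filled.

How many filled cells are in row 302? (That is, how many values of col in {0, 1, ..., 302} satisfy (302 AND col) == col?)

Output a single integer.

Answer: 32

Derivation:
302 in binary = 100101110
popcount(302) = number of 1-bits in 100101110 = 5
A col c satisfies (302 AND c) == c iff every set bit of c is also set in 302; each of the 5 set bits of 302 can independently be on or off in c.
count = 2^5 = 32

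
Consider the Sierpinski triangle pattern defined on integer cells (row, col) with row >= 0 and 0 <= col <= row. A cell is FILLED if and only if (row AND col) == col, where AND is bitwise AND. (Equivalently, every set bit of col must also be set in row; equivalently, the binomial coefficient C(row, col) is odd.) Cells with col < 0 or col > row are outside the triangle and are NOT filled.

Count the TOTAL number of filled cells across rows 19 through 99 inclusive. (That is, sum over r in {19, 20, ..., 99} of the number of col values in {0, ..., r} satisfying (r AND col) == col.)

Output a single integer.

Answer: 1160

Derivation:
r19=10011 pc3: +8 =8
r20=10100 pc2: +4 =12
r21=10101 pc3: +8 =20
r22=10110 pc3: +8 =28
r23=10111 pc4: +16 =44
r24=11000 pc2: +4 =48
r25=11001 pc3: +8 =56
r26=11010 pc3: +8 =64
r27=11011 pc4: +16 =80
r28=11100 pc3: +8 =88
r29=11101 pc4: +16 =104
r30=11110 pc4: +16 =120
r31=11111 pc5: +32 =152
r32=100000 pc1: +2 =154
r33=100001 pc2: +4 =158
r34=100010 pc2: +4 =162
r35=100011 pc3: +8 =170
r36=100100 pc2: +4 =174
r37=100101 pc3: +8 =182
r38=100110 pc3: +8 =190
r39=100111 pc4: +16 =206
r40=101000 pc2: +4 =210
r41=101001 pc3: +8 =218
r42=101010 pc3: +8 =226
r43=101011 pc4: +16 =242
r44=101100 pc3: +8 =250
r45=101101 pc4: +16 =266
r46=101110 pc4: +16 =282
r47=101111 pc5: +32 =314
r48=110000 pc2: +4 =318
r49=110001 pc3: +8 =326
r50=110010 pc3: +8 =334
r51=110011 pc4: +16 =350
r52=110100 pc3: +8 =358
r53=110101 pc4: +16 =374
r54=110110 pc4: +16 =390
r55=110111 pc5: +32 =422
r56=111000 pc3: +8 =430
r57=111001 pc4: +16 =446
r58=111010 pc4: +16 =462
r59=111011 pc5: +32 =494
r60=111100 pc4: +16 =510
r61=111101 pc5: +32 =542
r62=111110 pc5: +32 =574
r63=111111 pc6: +64 =638
r64=1000000 pc1: +2 =640
r65=1000001 pc2: +4 =644
r66=1000010 pc2: +4 =648
r67=1000011 pc3: +8 =656
r68=1000100 pc2: +4 =660
r69=1000101 pc3: +8 =668
r70=1000110 pc3: +8 =676
r71=1000111 pc4: +16 =692
r72=1001000 pc2: +4 =696
r73=1001001 pc3: +8 =704
r74=1001010 pc3: +8 =712
r75=1001011 pc4: +16 =728
r76=1001100 pc3: +8 =736
r77=1001101 pc4: +16 =752
r78=1001110 pc4: +16 =768
r79=1001111 pc5: +32 =800
r80=1010000 pc2: +4 =804
r81=1010001 pc3: +8 =812
r82=1010010 pc3: +8 =820
r83=1010011 pc4: +16 =836
r84=1010100 pc3: +8 =844
r85=1010101 pc4: +16 =860
r86=1010110 pc4: +16 =876
r87=1010111 pc5: +32 =908
r88=1011000 pc3: +8 =916
r89=1011001 pc4: +16 =932
r90=1011010 pc4: +16 =948
r91=1011011 pc5: +32 =980
r92=1011100 pc4: +16 =996
r93=1011101 pc5: +32 =1028
r94=1011110 pc5: +32 =1060
r95=1011111 pc6: +64 =1124
r96=1100000 pc2: +4 =1128
r97=1100001 pc3: +8 =1136
r98=1100010 pc3: +8 =1144
r99=1100011 pc4: +16 =1160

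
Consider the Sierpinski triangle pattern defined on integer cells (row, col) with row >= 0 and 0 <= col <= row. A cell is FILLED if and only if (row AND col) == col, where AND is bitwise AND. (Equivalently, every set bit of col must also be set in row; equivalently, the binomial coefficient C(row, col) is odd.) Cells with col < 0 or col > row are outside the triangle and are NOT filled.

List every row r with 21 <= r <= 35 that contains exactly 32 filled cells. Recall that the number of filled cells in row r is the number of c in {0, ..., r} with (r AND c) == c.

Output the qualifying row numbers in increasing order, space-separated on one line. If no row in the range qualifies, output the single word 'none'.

Row r has 2^popcount(r) filled cells, so we need popcount(r) = log2(32) = 5.
Scan r = 21..35 and keep those with exactly 5 one-bits:
r=21=10101 popcount=3 -> skip
r=22=10110 popcount=3 -> skip
r=23=10111 popcount=4 -> skip
r=24=11000 popcount=2 -> skip
r=25=11001 popcount=3 -> skip
r=26=11010 popcount=3 -> skip
r=27=11011 popcount=4 -> skip
r=28=11100 popcount=3 -> skip
r=29=11101 popcount=4 -> skip
r=30=11110 popcount=4 -> skip
r=31=11111 popcount=5 -> KEEP
r=32=100000 popcount=1 -> skip
r=33=100001 popcount=2 -> skip
r=34=100010 popcount=2 -> skip
r=35=100011 popcount=3 -> skip
Kept rows: 31

Answer: 31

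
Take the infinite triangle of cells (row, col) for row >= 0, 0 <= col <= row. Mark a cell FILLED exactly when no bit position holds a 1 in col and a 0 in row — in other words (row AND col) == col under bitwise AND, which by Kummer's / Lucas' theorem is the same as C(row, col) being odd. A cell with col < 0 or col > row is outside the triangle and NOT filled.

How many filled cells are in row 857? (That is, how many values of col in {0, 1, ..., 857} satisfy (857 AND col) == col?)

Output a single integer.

Answer: 64

Derivation:
857 in binary = 1101011001
popcount(857) = number of 1-bits in 1101011001 = 6
A col c satisfies (857 AND c) == c iff every set bit of c is also set in 857; each of the 6 set bits of 857 can independently be on or off in c.
count = 2^6 = 64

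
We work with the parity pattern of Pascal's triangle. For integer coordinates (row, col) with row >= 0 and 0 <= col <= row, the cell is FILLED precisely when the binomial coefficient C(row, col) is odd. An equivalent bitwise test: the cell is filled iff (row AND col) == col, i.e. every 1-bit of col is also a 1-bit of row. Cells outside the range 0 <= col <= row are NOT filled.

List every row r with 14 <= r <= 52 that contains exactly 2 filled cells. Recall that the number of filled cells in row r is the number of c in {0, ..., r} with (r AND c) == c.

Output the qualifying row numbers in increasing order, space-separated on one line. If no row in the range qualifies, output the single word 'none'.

Answer: 16 32

Derivation:
Row r has 2^popcount(r) filled cells, so we need popcount(r) = log2(2) = 1.
Scan r = 14..52 and keep those with exactly 1 one-bits:
r=14=1110 popcount=3 -> skip
r=15=1111 popcount=4 -> skip
r=16=10000 popcount=1 -> KEEP
r=17=10001 popcount=2 -> skip
r=18=10010 popcount=2 -> skip
r=19=10011 popcount=3 -> skip
r=20=10100 popcount=2 -> skip
r=21=10101 popcount=3 -> skip
r=22=10110 popcount=3 -> skip
r=23=10111 popcount=4 -> skip
r=24=11000 popcount=2 -> skip
r=25=11001 popcount=3 -> skip
r=26=11010 popcount=3 -> skip
r=27=11011 popcount=4 -> skip
r=28=11100 popcount=3 -> skip
r=29=11101 popcount=4 -> skip
r=30=11110 popcount=4 -> skip
r=31=11111 popcount=5 -> skip
r=32=100000 popcount=1 -> KEEP
r=33=100001 popcount=2 -> skip
r=34=100010 popcount=2 -> skip
r=35=100011 popcount=3 -> skip
r=36=100100 popcount=2 -> skip
r=37=100101 popcount=3 -> skip
r=38=100110 popcount=3 -> skip
r=39=100111 popcount=4 -> skip
r=40=101000 popcount=2 -> skip
r=41=101001 popcount=3 -> skip
r=42=101010 popcount=3 -> skip
r=43=101011 popcount=4 -> skip
r=44=101100 popcount=3 -> skip
r=45=101101 popcount=4 -> skip
r=46=101110 popcount=4 -> skip
r=47=101111 popcount=5 -> skip
r=48=110000 popcount=2 -> skip
r=49=110001 popcount=3 -> skip
r=50=110010 popcount=3 -> skip
r=51=110011 popcount=4 -> skip
r=52=110100 popcount=3 -> skip
Kept rows: 16 32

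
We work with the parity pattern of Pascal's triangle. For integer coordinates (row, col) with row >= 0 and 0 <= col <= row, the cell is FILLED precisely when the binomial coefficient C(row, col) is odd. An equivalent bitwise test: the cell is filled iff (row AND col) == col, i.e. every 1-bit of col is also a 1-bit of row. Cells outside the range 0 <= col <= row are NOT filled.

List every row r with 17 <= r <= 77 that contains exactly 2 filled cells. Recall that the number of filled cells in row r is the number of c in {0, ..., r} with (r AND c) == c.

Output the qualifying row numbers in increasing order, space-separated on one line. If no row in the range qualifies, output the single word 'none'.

Row r has 2^popcount(r) filled cells, so we need popcount(r) = log2(2) = 1.
Scan r = 17..77 and keep those with exactly 1 one-bits:
r=17=10001 popcount=2 -> skip
r=18=10010 popcount=2 -> skip
r=19=10011 popcount=3 -> skip
r=20=10100 popcount=2 -> skip
r=21=10101 popcount=3 -> skip
r=22=10110 popcount=3 -> skip
r=23=10111 popcount=4 -> skip
r=24=11000 popcount=2 -> skip
r=25=11001 popcount=3 -> skip
r=26=11010 popcount=3 -> skip
r=27=11011 popcount=4 -> skip
r=28=11100 popcount=3 -> skip
r=29=11101 popcount=4 -> skip
r=30=11110 popcount=4 -> skip
r=31=11111 popcount=5 -> skip
r=32=100000 popcount=1 -> KEEP
r=33=100001 popcount=2 -> skip
r=34=100010 popcount=2 -> skip
r=35=100011 popcount=3 -> skip
r=36=100100 popcount=2 -> skip
r=37=100101 popcount=3 -> skip
r=38=100110 popcount=3 -> skip
r=39=100111 popcount=4 -> skip
r=40=101000 popcount=2 -> skip
r=41=101001 popcount=3 -> skip
r=42=101010 popcount=3 -> skip
r=43=101011 popcount=4 -> skip
r=44=101100 popcount=3 -> skip
r=45=101101 popcount=4 -> skip
r=46=101110 popcount=4 -> skip
r=47=101111 popcount=5 -> skip
r=48=110000 popcount=2 -> skip
r=49=110001 popcount=3 -> skip
r=50=110010 popcount=3 -> skip
r=51=110011 popcount=4 -> skip
r=52=110100 popcount=3 -> skip
r=53=110101 popcount=4 -> skip
r=54=110110 popcount=4 -> skip
r=55=110111 popcount=5 -> skip
r=56=111000 popcount=3 -> skip
r=57=111001 popcount=4 -> skip
r=58=111010 popcount=4 -> skip
r=59=111011 popcount=5 -> skip
r=60=111100 popcount=4 -> skip
r=61=111101 popcount=5 -> skip
r=62=111110 popcount=5 -> skip
r=63=111111 popcount=6 -> skip
r=64=1000000 popcount=1 -> KEEP
r=65=1000001 popcount=2 -> skip
r=66=1000010 popcount=2 -> skip
r=67=1000011 popcount=3 -> skip
r=68=1000100 popcount=2 -> skip
r=69=1000101 popcount=3 -> skip
r=70=1000110 popcount=3 -> skip
r=71=1000111 popcount=4 -> skip
r=72=1001000 popcount=2 -> skip
r=73=1001001 popcount=3 -> skip
r=74=1001010 popcount=3 -> skip
r=75=1001011 popcount=4 -> skip
r=76=1001100 popcount=3 -> skip
r=77=1001101 popcount=4 -> skip
Kept rows: 32 64

Answer: 32 64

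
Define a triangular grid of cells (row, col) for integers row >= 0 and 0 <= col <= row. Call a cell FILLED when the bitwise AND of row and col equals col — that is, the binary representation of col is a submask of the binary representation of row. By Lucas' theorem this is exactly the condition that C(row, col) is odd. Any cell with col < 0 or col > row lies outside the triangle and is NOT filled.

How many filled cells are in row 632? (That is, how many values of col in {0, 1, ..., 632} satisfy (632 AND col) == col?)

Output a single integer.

632 in binary = 1001111000
popcount(632) = number of 1-bits in 1001111000 = 5
A col c satisfies (632 AND c) == c iff every set bit of c is also set in 632; each of the 5 set bits of 632 can independently be on or off in c.
count = 2^5 = 32

Answer: 32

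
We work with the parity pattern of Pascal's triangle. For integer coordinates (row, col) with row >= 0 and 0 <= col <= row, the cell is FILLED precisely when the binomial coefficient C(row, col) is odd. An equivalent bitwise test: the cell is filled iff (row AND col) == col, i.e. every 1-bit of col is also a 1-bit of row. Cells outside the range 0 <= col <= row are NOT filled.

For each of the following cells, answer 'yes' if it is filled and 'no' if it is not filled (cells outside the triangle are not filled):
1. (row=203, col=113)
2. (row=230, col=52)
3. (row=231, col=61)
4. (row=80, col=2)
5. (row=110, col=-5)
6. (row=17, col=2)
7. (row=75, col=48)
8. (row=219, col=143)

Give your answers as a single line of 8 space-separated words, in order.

(203,113): row=0b11001011, col=0b1110001, row AND col = 0b1000001 = 65; 65 != 113 -> empty
(230,52): row=0b11100110, col=0b110100, row AND col = 0b100100 = 36; 36 != 52 -> empty
(231,61): row=0b11100111, col=0b111101, row AND col = 0b100101 = 37; 37 != 61 -> empty
(80,2): row=0b1010000, col=0b10, row AND col = 0b0 = 0; 0 != 2 -> empty
(110,-5): col outside [0, 110] -> not filled
(17,2): row=0b10001, col=0b10, row AND col = 0b0 = 0; 0 != 2 -> empty
(75,48): row=0b1001011, col=0b110000, row AND col = 0b0 = 0; 0 != 48 -> empty
(219,143): row=0b11011011, col=0b10001111, row AND col = 0b10001011 = 139; 139 != 143 -> empty

Answer: no no no no no no no no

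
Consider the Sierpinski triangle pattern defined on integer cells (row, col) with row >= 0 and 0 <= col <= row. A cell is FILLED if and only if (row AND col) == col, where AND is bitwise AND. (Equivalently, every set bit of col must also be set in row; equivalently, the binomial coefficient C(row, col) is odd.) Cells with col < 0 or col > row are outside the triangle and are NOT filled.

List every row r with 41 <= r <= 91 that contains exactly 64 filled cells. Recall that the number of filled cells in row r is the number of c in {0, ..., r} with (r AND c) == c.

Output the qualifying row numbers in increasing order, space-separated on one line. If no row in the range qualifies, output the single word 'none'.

Answer: 63

Derivation:
Row r has 2^popcount(r) filled cells, so we need popcount(r) = log2(64) = 6.
Scan r = 41..91 and keep those with exactly 6 one-bits:
r=41=101001 popcount=3 -> skip
r=42=101010 popcount=3 -> skip
r=43=101011 popcount=4 -> skip
r=44=101100 popcount=3 -> skip
r=45=101101 popcount=4 -> skip
r=46=101110 popcount=4 -> skip
r=47=101111 popcount=5 -> skip
r=48=110000 popcount=2 -> skip
r=49=110001 popcount=3 -> skip
r=50=110010 popcount=3 -> skip
r=51=110011 popcount=4 -> skip
r=52=110100 popcount=3 -> skip
r=53=110101 popcount=4 -> skip
r=54=110110 popcount=4 -> skip
r=55=110111 popcount=5 -> skip
r=56=111000 popcount=3 -> skip
r=57=111001 popcount=4 -> skip
r=58=111010 popcount=4 -> skip
r=59=111011 popcount=5 -> skip
r=60=111100 popcount=4 -> skip
r=61=111101 popcount=5 -> skip
r=62=111110 popcount=5 -> skip
r=63=111111 popcount=6 -> KEEP
r=64=1000000 popcount=1 -> skip
r=65=1000001 popcount=2 -> skip
r=66=1000010 popcount=2 -> skip
r=67=1000011 popcount=3 -> skip
r=68=1000100 popcount=2 -> skip
r=69=1000101 popcount=3 -> skip
r=70=1000110 popcount=3 -> skip
r=71=1000111 popcount=4 -> skip
r=72=1001000 popcount=2 -> skip
r=73=1001001 popcount=3 -> skip
r=74=1001010 popcount=3 -> skip
r=75=1001011 popcount=4 -> skip
r=76=1001100 popcount=3 -> skip
r=77=1001101 popcount=4 -> skip
r=78=1001110 popcount=4 -> skip
r=79=1001111 popcount=5 -> skip
r=80=1010000 popcount=2 -> skip
r=81=1010001 popcount=3 -> skip
r=82=1010010 popcount=3 -> skip
r=83=1010011 popcount=4 -> skip
r=84=1010100 popcount=3 -> skip
r=85=1010101 popcount=4 -> skip
r=86=1010110 popcount=4 -> skip
r=87=1010111 popcount=5 -> skip
r=88=1011000 popcount=3 -> skip
r=89=1011001 popcount=4 -> skip
r=90=1011010 popcount=4 -> skip
r=91=1011011 popcount=5 -> skip
Kept rows: 63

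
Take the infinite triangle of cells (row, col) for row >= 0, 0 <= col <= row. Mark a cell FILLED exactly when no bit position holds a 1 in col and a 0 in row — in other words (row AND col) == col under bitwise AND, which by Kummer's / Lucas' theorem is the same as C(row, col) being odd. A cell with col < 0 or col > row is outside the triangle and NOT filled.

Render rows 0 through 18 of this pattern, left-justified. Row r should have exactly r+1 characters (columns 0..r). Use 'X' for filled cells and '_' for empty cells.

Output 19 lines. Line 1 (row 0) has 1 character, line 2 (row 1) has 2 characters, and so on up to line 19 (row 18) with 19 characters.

Answer: X
XX
X_X
XXXX
X___X
XX__XX
X_X_X_X
XXXXXXXX
X_______X
XX______XX
X_X_____X_X
XXXX____XXXX
X___X___X___X
XX__XX__XX__XX
X_X_X_X_X_X_X_X
XXXXXXXXXXXXXXXX
X_______________X
XX______________XX
X_X_____________X_X

Derivation:
r0=0: X
r1=1: XX
r2=10: X_X
r3=11: XXXX
r4=100: X___X
r5=101: XX__XX
r6=110: X_X_X_X
r7=111: XXXXXXXX
r8=1000: X_______X
r9=1001: XX______XX
r10=1010: X_X_____X_X
r11=1011: XXXX____XXXX
r12=1100: X___X___X___X
r13=1101: XX__XX__XX__XX
r14=1110: X_X_X_X_X_X_X_X
r15=1111: XXXXXXXXXXXXXXXX
r16=10000: X_______________X
r17=10001: XX______________XX
r18=10010: X_X_____________X_X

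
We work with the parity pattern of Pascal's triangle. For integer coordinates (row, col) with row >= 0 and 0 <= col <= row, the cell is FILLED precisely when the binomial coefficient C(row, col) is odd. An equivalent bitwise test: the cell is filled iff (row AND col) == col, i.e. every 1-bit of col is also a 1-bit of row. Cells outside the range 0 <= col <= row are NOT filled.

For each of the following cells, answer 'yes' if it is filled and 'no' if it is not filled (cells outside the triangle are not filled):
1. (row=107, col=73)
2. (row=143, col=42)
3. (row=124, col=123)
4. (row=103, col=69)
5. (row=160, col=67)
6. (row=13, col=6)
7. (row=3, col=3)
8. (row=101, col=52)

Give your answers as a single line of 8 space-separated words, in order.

(107,73): row=0b1101011, col=0b1001001, row AND col = 0b1001001 = 73; 73 == 73 -> filled
(143,42): row=0b10001111, col=0b101010, row AND col = 0b1010 = 10; 10 != 42 -> empty
(124,123): row=0b1111100, col=0b1111011, row AND col = 0b1111000 = 120; 120 != 123 -> empty
(103,69): row=0b1100111, col=0b1000101, row AND col = 0b1000101 = 69; 69 == 69 -> filled
(160,67): row=0b10100000, col=0b1000011, row AND col = 0b0 = 0; 0 != 67 -> empty
(13,6): row=0b1101, col=0b110, row AND col = 0b100 = 4; 4 != 6 -> empty
(3,3): row=0b11, col=0b11, row AND col = 0b11 = 3; 3 == 3 -> filled
(101,52): row=0b1100101, col=0b110100, row AND col = 0b100100 = 36; 36 != 52 -> empty

Answer: yes no no yes no no yes no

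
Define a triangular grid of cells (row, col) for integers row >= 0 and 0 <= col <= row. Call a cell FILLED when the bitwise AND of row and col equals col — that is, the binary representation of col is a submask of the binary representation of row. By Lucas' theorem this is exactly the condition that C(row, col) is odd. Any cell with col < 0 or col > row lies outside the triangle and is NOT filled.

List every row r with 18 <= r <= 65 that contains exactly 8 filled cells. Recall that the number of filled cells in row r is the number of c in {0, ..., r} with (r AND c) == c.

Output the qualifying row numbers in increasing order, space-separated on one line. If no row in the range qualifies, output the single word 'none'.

Answer: 19 21 22 25 26 28 35 37 38 41 42 44 49 50 52 56

Derivation:
Row r has 2^popcount(r) filled cells, so we need popcount(r) = log2(8) = 3.
Scan r = 18..65 and keep those with exactly 3 one-bits:
r=18=10010 popcount=2 -> skip
r=19=10011 popcount=3 -> KEEP
r=20=10100 popcount=2 -> skip
r=21=10101 popcount=3 -> KEEP
r=22=10110 popcount=3 -> KEEP
r=23=10111 popcount=4 -> skip
r=24=11000 popcount=2 -> skip
r=25=11001 popcount=3 -> KEEP
r=26=11010 popcount=3 -> KEEP
r=27=11011 popcount=4 -> skip
r=28=11100 popcount=3 -> KEEP
r=29=11101 popcount=4 -> skip
r=30=11110 popcount=4 -> skip
r=31=11111 popcount=5 -> skip
r=32=100000 popcount=1 -> skip
r=33=100001 popcount=2 -> skip
r=34=100010 popcount=2 -> skip
r=35=100011 popcount=3 -> KEEP
r=36=100100 popcount=2 -> skip
r=37=100101 popcount=3 -> KEEP
r=38=100110 popcount=3 -> KEEP
r=39=100111 popcount=4 -> skip
r=40=101000 popcount=2 -> skip
r=41=101001 popcount=3 -> KEEP
r=42=101010 popcount=3 -> KEEP
r=43=101011 popcount=4 -> skip
r=44=101100 popcount=3 -> KEEP
r=45=101101 popcount=4 -> skip
r=46=101110 popcount=4 -> skip
r=47=101111 popcount=5 -> skip
r=48=110000 popcount=2 -> skip
r=49=110001 popcount=3 -> KEEP
r=50=110010 popcount=3 -> KEEP
r=51=110011 popcount=4 -> skip
r=52=110100 popcount=3 -> KEEP
r=53=110101 popcount=4 -> skip
r=54=110110 popcount=4 -> skip
r=55=110111 popcount=5 -> skip
r=56=111000 popcount=3 -> KEEP
r=57=111001 popcount=4 -> skip
r=58=111010 popcount=4 -> skip
r=59=111011 popcount=5 -> skip
r=60=111100 popcount=4 -> skip
r=61=111101 popcount=5 -> skip
r=62=111110 popcount=5 -> skip
r=63=111111 popcount=6 -> skip
r=64=1000000 popcount=1 -> skip
r=65=1000001 popcount=2 -> skip
Kept rows: 19 21 22 25 26 28 35 37 38 41 42 44 49 50 52 56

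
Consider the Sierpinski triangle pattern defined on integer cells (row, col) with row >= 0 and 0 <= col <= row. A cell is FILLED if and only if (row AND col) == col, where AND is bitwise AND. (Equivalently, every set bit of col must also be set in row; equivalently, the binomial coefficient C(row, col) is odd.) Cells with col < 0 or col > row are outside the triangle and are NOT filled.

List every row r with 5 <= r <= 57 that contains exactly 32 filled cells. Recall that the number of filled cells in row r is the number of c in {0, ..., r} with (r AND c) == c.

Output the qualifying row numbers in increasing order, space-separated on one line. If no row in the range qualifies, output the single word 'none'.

Row r has 2^popcount(r) filled cells, so we need popcount(r) = log2(32) = 5.
Scan r = 5..57 and keep those with exactly 5 one-bits:
r=5=101 popcount=2 -> skip
r=6=110 popcount=2 -> skip
r=7=111 popcount=3 -> skip
r=8=1000 popcount=1 -> skip
r=9=1001 popcount=2 -> skip
r=10=1010 popcount=2 -> skip
r=11=1011 popcount=3 -> skip
r=12=1100 popcount=2 -> skip
r=13=1101 popcount=3 -> skip
r=14=1110 popcount=3 -> skip
r=15=1111 popcount=4 -> skip
r=16=10000 popcount=1 -> skip
r=17=10001 popcount=2 -> skip
r=18=10010 popcount=2 -> skip
r=19=10011 popcount=3 -> skip
r=20=10100 popcount=2 -> skip
r=21=10101 popcount=3 -> skip
r=22=10110 popcount=3 -> skip
r=23=10111 popcount=4 -> skip
r=24=11000 popcount=2 -> skip
r=25=11001 popcount=3 -> skip
r=26=11010 popcount=3 -> skip
r=27=11011 popcount=4 -> skip
r=28=11100 popcount=3 -> skip
r=29=11101 popcount=4 -> skip
r=30=11110 popcount=4 -> skip
r=31=11111 popcount=5 -> KEEP
r=32=100000 popcount=1 -> skip
r=33=100001 popcount=2 -> skip
r=34=100010 popcount=2 -> skip
r=35=100011 popcount=3 -> skip
r=36=100100 popcount=2 -> skip
r=37=100101 popcount=3 -> skip
r=38=100110 popcount=3 -> skip
r=39=100111 popcount=4 -> skip
r=40=101000 popcount=2 -> skip
r=41=101001 popcount=3 -> skip
r=42=101010 popcount=3 -> skip
r=43=101011 popcount=4 -> skip
r=44=101100 popcount=3 -> skip
r=45=101101 popcount=4 -> skip
r=46=101110 popcount=4 -> skip
r=47=101111 popcount=5 -> KEEP
r=48=110000 popcount=2 -> skip
r=49=110001 popcount=3 -> skip
r=50=110010 popcount=3 -> skip
r=51=110011 popcount=4 -> skip
r=52=110100 popcount=3 -> skip
r=53=110101 popcount=4 -> skip
r=54=110110 popcount=4 -> skip
r=55=110111 popcount=5 -> KEEP
r=56=111000 popcount=3 -> skip
r=57=111001 popcount=4 -> skip
Kept rows: 31 47 55

Answer: 31 47 55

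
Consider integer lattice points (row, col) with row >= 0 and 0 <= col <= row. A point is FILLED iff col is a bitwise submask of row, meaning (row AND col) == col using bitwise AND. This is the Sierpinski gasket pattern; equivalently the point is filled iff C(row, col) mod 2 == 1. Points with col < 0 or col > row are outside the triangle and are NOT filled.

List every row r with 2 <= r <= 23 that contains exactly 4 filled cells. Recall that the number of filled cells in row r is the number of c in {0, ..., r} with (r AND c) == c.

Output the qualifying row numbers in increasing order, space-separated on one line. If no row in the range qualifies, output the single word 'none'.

Answer: 3 5 6 9 10 12 17 18 20

Derivation:
Row r has 2^popcount(r) filled cells, so we need popcount(r) = log2(4) = 2.
Scan r = 2..23 and keep those with exactly 2 one-bits:
r=2=10 popcount=1 -> skip
r=3=11 popcount=2 -> KEEP
r=4=100 popcount=1 -> skip
r=5=101 popcount=2 -> KEEP
r=6=110 popcount=2 -> KEEP
r=7=111 popcount=3 -> skip
r=8=1000 popcount=1 -> skip
r=9=1001 popcount=2 -> KEEP
r=10=1010 popcount=2 -> KEEP
r=11=1011 popcount=3 -> skip
r=12=1100 popcount=2 -> KEEP
r=13=1101 popcount=3 -> skip
r=14=1110 popcount=3 -> skip
r=15=1111 popcount=4 -> skip
r=16=10000 popcount=1 -> skip
r=17=10001 popcount=2 -> KEEP
r=18=10010 popcount=2 -> KEEP
r=19=10011 popcount=3 -> skip
r=20=10100 popcount=2 -> KEEP
r=21=10101 popcount=3 -> skip
r=22=10110 popcount=3 -> skip
r=23=10111 popcount=4 -> skip
Kept rows: 3 5 6 9 10 12 17 18 20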